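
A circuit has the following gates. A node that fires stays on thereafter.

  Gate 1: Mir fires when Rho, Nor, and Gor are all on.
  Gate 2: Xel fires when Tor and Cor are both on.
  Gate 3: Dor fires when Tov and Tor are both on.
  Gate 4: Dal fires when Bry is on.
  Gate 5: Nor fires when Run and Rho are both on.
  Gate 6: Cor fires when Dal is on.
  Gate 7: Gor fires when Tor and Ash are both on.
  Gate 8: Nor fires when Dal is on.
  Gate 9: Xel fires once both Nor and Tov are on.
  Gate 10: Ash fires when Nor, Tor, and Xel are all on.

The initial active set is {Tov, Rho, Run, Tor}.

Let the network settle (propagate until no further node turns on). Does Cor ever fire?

Cor would need Dal (Gate 6), but Dal never turns on.

No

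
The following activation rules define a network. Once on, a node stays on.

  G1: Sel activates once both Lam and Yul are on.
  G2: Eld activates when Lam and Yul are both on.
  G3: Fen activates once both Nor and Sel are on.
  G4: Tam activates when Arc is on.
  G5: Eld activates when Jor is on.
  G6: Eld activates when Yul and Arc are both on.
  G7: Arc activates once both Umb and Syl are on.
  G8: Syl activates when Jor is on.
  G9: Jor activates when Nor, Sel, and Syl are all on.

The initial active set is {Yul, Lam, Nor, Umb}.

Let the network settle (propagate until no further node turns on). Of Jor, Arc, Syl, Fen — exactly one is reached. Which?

Fen

Lam and Yul are on, so Sel activates (G1).
Nor and Sel are on, so Fen activates (G3).
Arc would need Umb and Syl (G7), but Syl never turns on. Jor would need Nor, Sel, and Syl (G9), but Syl never turns on. Syl would need Jor (G8), but Jor never turns on.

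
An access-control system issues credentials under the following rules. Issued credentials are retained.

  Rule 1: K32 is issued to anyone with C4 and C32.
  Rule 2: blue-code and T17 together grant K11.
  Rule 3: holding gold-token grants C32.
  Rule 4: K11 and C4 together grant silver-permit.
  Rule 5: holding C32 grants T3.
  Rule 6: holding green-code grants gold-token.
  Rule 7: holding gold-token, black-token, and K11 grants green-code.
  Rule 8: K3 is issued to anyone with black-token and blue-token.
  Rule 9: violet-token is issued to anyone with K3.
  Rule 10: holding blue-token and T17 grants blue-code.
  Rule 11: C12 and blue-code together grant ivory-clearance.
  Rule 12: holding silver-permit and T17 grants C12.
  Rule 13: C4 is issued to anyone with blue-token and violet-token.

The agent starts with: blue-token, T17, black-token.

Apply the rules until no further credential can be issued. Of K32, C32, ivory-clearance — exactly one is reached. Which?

Holding blue-token and T17 grants blue-code (Rule 10).
Holding black-token and blue-token grants K3 (Rule 8).
Holding blue-code and T17 grants K11 (Rule 2).
Holding K3 grants violet-token (Rule 9).
Holding blue-token and violet-token grants C4 (Rule 13).
Holding K11 and C4 grants silver-permit (Rule 4).
Holding silver-permit and T17 grants C12 (Rule 12).
Holding C12 and blue-code grants ivory-clearance (Rule 11).
C32 would need gold-token (Rule 3), but gold-token is never granted. K32 would need C4 and C32 (Rule 1), but C32 is never granted.

ivory-clearance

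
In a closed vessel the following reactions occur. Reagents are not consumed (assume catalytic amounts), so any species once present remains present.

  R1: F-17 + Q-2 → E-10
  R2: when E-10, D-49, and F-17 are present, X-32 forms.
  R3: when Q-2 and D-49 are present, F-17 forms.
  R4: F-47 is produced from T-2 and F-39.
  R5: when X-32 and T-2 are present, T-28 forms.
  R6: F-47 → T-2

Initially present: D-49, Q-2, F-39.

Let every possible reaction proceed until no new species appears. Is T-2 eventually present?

No

T-2 would need F-47 (R6), but F-47 never forms.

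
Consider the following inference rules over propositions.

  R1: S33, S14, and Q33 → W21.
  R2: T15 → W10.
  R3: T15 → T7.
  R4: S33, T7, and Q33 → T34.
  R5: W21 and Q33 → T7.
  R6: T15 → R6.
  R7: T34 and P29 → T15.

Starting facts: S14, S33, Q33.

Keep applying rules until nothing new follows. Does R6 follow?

No

R6 would need T15 (R6), but T15 is never established.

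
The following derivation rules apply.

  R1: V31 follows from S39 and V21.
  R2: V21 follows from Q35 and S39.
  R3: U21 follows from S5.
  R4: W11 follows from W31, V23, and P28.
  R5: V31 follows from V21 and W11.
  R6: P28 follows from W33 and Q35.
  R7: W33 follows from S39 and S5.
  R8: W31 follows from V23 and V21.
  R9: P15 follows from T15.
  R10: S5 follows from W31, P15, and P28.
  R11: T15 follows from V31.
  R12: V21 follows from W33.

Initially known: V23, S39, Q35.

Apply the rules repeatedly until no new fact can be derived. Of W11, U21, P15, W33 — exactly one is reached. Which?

P15

From Q35 and S39, R2 gives V21.
From S39 and V21, R1 gives V31.
From V31, R11 gives T15.
T15 holds, so P15 follows (R9).
U21 would need S5 (R3), but S5 is never established. W33 would need S39 and S5 (R7), but S5 is never established. W11 would need W31, V23, and P28 (R4), but P28 is never established.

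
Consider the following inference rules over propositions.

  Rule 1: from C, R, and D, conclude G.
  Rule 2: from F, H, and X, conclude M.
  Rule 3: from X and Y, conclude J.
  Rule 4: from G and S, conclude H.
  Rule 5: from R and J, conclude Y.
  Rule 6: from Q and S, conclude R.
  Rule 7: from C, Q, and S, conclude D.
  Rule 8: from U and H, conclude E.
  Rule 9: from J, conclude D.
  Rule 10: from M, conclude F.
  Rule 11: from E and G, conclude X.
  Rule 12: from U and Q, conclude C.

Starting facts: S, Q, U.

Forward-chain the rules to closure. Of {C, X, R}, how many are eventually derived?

U and Q hold, so C follows (Rule 12).
Q and S hold, so R follows (Rule 6).
From C, Q, and S, Rule 7 gives D.
C, R, and D hold, so G follows (Rule 1).
From G and S, Rule 4 gives H.
U and H hold, so E follows (Rule 8).
From E and G, Rule 11 gives X.
C: reached.
X: reached.
R: reached.
All 3 are reached.

3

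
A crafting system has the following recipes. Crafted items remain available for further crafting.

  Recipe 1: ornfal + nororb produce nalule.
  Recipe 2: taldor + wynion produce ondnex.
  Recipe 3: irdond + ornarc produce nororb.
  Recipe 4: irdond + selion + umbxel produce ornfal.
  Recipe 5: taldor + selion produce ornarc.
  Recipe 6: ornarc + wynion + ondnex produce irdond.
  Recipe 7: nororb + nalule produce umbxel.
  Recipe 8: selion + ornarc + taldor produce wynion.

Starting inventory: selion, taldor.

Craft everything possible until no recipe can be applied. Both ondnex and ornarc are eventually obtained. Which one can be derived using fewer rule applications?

ornarc

ornarc: taldor + selion → ornarc (Recipe 5). [1 rule application]
ondnex: taldor + selion → ornarc (Recipe 5). Using Recipe 8, selion, ornarc, and taldor make wynion. Using Recipe 2, taldor and wynion make ondnex. [3 rule applications]
ornarc needs fewer.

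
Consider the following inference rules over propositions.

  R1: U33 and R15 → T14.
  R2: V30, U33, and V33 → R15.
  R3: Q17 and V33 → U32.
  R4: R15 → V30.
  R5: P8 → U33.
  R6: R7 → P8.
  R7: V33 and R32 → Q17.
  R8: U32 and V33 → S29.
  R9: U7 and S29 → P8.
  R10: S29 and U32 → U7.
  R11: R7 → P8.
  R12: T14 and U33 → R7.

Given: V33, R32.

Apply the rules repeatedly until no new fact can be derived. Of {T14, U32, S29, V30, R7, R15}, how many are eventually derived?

2

From V33 and R32, R7 gives Q17.
From Q17 and V33, R3 gives U32.
U32 and V33 hold, so S29 follows (R8).
T14 would need U33 and R15 (R1), but R15 is never established.
U32: reached.
S29: reached.
V30 would need R15 (R4), but R15 is never established.
R7 would need T14 and U33 (R12), but T14 is never established.
R15 would need V30, U33, and V33 (R2), but V30 is never established.
Reached: U32 and S29 — 2 of the 6.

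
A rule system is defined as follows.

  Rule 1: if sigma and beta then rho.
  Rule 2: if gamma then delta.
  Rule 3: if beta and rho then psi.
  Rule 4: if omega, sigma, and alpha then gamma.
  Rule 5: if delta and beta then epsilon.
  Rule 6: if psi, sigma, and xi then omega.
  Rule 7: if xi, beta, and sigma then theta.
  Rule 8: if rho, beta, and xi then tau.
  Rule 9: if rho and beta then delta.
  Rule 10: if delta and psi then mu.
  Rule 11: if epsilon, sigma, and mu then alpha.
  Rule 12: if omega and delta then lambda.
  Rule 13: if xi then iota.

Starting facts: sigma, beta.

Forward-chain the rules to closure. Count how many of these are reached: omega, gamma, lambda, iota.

0

omega would need psi, sigma, and xi (Rule 6), but xi is never established.
gamma would need omega, sigma, and alpha (Rule 4), but omega is never established.
lambda would need omega and delta (Rule 12), but omega is never established.
iota would need xi (Rule 13), but xi is never established.
None of the 4 are reached.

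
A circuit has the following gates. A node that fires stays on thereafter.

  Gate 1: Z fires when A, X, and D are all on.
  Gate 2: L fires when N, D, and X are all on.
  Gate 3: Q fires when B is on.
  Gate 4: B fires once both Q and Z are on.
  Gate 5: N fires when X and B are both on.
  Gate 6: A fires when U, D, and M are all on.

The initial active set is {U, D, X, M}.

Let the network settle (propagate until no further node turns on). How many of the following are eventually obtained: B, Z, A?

2

Gate 6: U, D, and M on → A on.
A, X, and D are on, so Z fires (Gate 1).
B would need Q and Z (Gate 4), but Q never turns on.
Z: reached.
A: reached.
Reached: Z and A — 2 of the 3.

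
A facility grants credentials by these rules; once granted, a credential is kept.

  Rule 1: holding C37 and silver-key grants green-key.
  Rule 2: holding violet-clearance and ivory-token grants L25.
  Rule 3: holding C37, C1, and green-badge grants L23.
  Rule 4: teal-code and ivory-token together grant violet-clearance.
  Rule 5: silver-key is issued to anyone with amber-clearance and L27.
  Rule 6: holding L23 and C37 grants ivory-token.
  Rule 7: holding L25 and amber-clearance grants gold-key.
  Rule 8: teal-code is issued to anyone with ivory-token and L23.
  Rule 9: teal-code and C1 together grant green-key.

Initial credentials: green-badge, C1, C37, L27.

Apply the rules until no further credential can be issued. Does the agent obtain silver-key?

silver-key would need amber-clearance and L27 (Rule 5), but amber-clearance is never granted.

No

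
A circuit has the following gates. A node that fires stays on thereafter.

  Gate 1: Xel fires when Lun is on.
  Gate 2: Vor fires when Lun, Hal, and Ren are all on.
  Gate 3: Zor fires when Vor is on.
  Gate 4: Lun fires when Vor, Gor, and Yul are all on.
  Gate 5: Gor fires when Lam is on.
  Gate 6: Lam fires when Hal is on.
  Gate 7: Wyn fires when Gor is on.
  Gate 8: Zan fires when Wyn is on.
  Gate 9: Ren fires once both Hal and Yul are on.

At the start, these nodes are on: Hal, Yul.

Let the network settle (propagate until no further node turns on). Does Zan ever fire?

Yes

Gate 6: Hal on → Lam on.
Gate 5: Lam on → Gor on.
Gate 7: Gor on → Wyn on.
Wyn is on, so Zan fires (Gate 8).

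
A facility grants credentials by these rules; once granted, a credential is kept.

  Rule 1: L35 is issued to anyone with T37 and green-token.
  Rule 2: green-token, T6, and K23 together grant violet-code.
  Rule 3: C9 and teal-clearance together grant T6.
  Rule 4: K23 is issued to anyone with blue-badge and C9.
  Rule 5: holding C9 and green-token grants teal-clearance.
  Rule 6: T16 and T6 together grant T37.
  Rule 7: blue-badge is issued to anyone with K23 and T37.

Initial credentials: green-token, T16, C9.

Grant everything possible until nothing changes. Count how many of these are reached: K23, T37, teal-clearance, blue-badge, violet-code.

Holding C9 and green-token grants teal-clearance (Rule 5).
Holding C9 and teal-clearance grants T6 (Rule 3).
Holding T16 and T6 grants T37 (Rule 6).
K23 would need blue-badge and C9 (Rule 4), but blue-badge is never granted.
T37: reached.
teal-clearance: reached.
blue-badge would need K23 and T37 (Rule 7), but K23 is never granted.
violet-code would need green-token, T6, and K23 (Rule 2), but K23 is never granted.
Reached: T37 and teal-clearance — 2 of the 5.

2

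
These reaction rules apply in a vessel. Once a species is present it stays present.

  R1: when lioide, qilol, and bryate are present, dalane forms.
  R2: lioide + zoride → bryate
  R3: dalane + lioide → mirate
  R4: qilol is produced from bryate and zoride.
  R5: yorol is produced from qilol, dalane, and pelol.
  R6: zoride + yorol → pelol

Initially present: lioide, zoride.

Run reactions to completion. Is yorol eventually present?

yorol would need qilol, dalane, and pelol (R5), but pelol never forms.

No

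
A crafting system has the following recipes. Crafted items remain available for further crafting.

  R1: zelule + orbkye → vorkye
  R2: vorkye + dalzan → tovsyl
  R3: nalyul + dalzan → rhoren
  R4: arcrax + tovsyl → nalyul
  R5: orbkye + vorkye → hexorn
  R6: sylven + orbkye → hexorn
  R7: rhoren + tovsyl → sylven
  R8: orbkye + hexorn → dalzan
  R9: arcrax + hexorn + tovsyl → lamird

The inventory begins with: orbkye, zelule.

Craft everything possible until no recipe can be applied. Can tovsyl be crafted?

Yes

Using R1, zelule and orbkye make vorkye.
Using R5, orbkye and vorkye make hexorn.
orbkye + hexorn → dalzan (R8).
vorkye + dalzan → tovsyl (R2).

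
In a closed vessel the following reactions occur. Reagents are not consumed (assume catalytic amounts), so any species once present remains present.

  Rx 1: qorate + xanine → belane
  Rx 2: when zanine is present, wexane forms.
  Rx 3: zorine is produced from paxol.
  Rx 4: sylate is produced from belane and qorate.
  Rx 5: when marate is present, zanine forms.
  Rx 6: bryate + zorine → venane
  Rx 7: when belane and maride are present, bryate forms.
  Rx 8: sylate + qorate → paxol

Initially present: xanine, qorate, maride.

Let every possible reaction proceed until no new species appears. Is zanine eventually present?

No

zanine would need marate (Rx 5), but marate never forms.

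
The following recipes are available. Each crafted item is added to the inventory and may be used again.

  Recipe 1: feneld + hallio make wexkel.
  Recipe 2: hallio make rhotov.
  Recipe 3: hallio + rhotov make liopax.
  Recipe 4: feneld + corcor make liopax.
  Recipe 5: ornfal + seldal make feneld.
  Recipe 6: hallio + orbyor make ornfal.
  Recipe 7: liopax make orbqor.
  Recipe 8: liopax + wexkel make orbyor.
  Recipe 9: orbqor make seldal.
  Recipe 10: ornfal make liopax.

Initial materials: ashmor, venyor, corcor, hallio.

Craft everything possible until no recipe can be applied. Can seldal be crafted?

Using Recipe 2, hallio makes rhotov.
Using Recipe 3, hallio and rhotov make liopax.
Using Recipe 7, liopax makes orbqor.
Using Recipe 9, orbqor makes seldal.

Yes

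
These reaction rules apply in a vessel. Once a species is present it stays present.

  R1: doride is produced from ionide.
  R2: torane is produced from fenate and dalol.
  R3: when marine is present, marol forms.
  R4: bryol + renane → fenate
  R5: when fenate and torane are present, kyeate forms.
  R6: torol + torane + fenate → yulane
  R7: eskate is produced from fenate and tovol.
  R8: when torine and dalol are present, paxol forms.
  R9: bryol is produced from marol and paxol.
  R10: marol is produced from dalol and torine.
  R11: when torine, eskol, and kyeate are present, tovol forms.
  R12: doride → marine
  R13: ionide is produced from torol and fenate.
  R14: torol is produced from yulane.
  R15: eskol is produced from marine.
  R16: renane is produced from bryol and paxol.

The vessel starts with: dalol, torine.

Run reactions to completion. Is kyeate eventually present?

Yes

dalol and torine present → marol forms (R10).
torine and dalol present → paxol forms (R8).
marol and paxol present → bryol forms (R9).
bryol and paxol present → renane forms (R16).
bryol and renane present → fenate forms (R4).
fenate and dalol present → torane forms (R2).
fenate and torane present → kyeate forms (R5).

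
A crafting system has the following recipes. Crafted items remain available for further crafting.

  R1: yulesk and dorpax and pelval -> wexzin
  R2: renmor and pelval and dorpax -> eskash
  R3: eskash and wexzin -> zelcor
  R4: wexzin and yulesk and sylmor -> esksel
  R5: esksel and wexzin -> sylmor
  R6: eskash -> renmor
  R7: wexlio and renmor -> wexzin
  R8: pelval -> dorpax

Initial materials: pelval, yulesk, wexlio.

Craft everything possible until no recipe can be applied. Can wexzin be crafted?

Yes

Using R8, pelval makes dorpax.
Using R1, yulesk, dorpax, and pelval make wexzin.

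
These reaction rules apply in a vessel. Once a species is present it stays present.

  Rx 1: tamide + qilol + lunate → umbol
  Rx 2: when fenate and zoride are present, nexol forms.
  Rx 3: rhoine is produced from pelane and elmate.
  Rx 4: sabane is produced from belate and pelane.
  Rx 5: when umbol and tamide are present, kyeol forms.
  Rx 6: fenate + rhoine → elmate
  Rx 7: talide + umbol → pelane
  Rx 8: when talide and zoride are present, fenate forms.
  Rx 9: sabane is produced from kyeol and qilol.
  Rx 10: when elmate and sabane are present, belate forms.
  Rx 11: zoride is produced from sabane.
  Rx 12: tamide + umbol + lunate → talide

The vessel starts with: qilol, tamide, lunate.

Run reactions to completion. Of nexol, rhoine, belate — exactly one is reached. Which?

tamide, qilol, and lunate present → umbol forms (Rx 1).
tamide, umbol, and lunate present → talide forms (Rx 12).
umbol and tamide present → kyeol forms (Rx 5).
kyeol and qilol present → sabane forms (Rx 9).
sabane present → zoride forms (Rx 11).
talide and zoride present → fenate forms (Rx 8).
fenate and zoride present → nexol forms (Rx 2).
belate would need elmate and sabane (Rx 10), but elmate never forms. rhoine would need pelane and elmate (Rx 3), but elmate never forms.

nexol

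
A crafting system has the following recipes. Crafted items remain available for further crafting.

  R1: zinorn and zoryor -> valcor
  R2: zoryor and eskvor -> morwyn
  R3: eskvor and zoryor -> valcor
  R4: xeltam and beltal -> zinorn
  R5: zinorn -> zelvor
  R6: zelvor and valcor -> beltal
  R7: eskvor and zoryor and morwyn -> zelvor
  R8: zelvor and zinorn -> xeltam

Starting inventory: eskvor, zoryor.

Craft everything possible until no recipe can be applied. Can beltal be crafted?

Yes

Using R2, zoryor and eskvor make morwyn.
eskvor and zoryor -> valcor (R3).
eskvor and zoryor and morwyn -> zelvor (R7).
zelvor and valcor -> beltal (R6).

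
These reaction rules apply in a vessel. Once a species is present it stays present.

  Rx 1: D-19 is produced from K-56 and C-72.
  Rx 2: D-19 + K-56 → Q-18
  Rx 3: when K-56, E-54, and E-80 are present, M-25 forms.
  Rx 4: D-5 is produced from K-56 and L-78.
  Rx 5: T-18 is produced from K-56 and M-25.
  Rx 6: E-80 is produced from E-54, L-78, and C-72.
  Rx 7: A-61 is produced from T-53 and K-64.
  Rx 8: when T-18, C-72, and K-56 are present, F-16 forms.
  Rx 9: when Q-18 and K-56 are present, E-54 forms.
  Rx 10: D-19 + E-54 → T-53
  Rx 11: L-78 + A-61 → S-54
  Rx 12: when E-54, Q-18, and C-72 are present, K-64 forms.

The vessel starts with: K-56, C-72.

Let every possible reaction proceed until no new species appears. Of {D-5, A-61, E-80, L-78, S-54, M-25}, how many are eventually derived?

1

K-56 and C-72 present → D-19 forms (Rx 1).
D-19 and K-56 present → Q-18 forms (Rx 2).
Q-18 and K-56 present → E-54 forms (Rx 9).
E-54, Q-18, and C-72 present → K-64 forms (Rx 12).
D-19 and E-54 present → T-53 forms (Rx 10).
T-53 and K-64 present → A-61 forms (Rx 7).
D-5 would need K-56 and L-78 (Rx 4), but L-78 never forms.
A-61: reached.
E-80 would need E-54, L-78, and C-72 (Rx 6), but L-78 never forms.
No rule produces L-78, and it is not given.
S-54 would need L-78 and A-61 (Rx 11), but L-78 never forms.
M-25 would need K-56, E-54, and E-80 (Rx 3), but E-80 never forms.
Reached: A-61 — 1 of the 6.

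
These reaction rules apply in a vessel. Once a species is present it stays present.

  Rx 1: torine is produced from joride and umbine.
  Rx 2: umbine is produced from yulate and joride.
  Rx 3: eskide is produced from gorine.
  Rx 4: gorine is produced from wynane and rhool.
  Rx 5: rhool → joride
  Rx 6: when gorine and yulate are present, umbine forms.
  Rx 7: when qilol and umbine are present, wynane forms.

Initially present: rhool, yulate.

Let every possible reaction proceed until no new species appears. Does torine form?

Yes

rhool present → joride forms (Rx 5).
yulate and joride present → umbine forms (Rx 2).
joride and umbine present → torine forms (Rx 1).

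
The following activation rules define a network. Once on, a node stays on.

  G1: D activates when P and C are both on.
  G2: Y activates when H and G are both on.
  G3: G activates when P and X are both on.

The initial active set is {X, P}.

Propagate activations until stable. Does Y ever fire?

Y would need H and G (G2), but H never turns on.

No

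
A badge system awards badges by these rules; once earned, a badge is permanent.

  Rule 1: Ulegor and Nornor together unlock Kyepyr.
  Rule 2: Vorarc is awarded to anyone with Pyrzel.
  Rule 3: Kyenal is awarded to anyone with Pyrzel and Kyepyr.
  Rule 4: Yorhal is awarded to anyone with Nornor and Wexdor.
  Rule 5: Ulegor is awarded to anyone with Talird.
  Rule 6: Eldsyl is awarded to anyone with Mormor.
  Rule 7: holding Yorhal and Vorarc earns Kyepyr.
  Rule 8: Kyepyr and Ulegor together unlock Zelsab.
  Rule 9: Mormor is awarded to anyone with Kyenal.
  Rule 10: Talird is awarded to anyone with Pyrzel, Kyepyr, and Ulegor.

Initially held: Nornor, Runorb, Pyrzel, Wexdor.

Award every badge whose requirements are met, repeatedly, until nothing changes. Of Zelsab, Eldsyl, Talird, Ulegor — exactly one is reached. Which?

With Pyrzel, Vorarc is earned (Rule 2).
With Nornor and Wexdor, Yorhal is earned (Rule 4).
With Yorhal and Vorarc, Kyepyr is earned (Rule 7).
With Pyrzel and Kyepyr, Kyenal is earned (Rule 3).
With Kyenal, Mormor is earned (Rule 9).
With Mormor, Eldsyl is earned (Rule 6).
Ulegor would need Talird (Rule 5), but Talird is never earned. Talird would need Pyrzel, Kyepyr, and Ulegor (Rule 10), but Ulegor is never earned. Zelsab would need Kyepyr and Ulegor (Rule 8), but Ulegor is never earned.

Eldsyl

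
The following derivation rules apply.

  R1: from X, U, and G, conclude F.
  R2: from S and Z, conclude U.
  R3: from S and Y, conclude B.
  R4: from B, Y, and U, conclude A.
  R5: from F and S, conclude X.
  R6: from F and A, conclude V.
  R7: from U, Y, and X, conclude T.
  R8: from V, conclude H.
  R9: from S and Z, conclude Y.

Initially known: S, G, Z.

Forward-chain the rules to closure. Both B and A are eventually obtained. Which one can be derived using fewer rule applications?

B

B: S and Z hold, so Y follows (R9). S and Y hold, so B follows (R3). [2 rule applications]
A: S and Z hold, so Y follows (R9). From S and Z, R2 gives U. S and Y hold, so B follows (R3). B, Y, and U hold, so A follows (R4). [4 rule applications]
B needs fewer.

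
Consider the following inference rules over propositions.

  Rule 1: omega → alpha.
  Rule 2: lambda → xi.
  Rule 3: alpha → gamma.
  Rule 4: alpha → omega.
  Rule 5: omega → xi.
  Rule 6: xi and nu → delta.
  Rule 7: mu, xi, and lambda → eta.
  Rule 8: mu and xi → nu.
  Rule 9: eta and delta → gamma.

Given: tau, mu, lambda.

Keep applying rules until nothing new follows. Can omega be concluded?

omega would need alpha (Rule 4), but alpha is never established.

No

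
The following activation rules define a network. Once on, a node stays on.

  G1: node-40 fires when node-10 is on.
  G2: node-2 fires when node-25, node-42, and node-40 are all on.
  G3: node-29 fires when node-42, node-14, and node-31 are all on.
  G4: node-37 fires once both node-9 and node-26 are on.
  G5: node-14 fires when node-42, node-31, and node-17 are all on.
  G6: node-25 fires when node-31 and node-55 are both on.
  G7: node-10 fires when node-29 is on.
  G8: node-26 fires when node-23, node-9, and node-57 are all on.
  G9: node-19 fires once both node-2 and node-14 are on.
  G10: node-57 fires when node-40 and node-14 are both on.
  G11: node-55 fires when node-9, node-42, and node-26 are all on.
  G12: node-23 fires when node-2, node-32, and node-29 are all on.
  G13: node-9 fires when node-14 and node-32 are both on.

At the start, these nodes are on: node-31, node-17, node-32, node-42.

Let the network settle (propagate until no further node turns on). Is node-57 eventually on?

Yes

node-42, node-31, and node-17 are on, so node-14 fires (G5).
G3: node-42, node-14, and node-31 on → node-29 on.
G7: node-29 on → node-10 on.
node-10 is on, so node-40 fires (G1).
G10: node-40 and node-14 on → node-57 on.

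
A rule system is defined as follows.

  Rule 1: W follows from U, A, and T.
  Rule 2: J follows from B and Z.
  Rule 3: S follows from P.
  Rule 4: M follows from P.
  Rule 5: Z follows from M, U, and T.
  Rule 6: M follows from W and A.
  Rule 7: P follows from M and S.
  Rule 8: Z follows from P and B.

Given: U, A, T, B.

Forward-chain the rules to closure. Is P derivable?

P would need M and S (Rule 7), but S is never established.

No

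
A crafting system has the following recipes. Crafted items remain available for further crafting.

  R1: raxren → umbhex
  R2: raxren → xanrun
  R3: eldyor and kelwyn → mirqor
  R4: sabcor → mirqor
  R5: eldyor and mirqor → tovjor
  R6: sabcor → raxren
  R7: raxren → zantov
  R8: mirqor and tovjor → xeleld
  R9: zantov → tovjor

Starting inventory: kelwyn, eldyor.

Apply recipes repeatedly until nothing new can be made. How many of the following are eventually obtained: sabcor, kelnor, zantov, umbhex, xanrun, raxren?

No rule produces sabcor, and it is not given.
No rule produces kelnor, and it is not given.
zantov would need raxren (R7), but raxren is never obtained.
umbhex would need raxren (R1), but raxren is never obtained.
xanrun would need raxren (R2), but raxren is never obtained.
raxren would need sabcor (R6), but sabcor is never obtained.
None of the 6 are reached.

0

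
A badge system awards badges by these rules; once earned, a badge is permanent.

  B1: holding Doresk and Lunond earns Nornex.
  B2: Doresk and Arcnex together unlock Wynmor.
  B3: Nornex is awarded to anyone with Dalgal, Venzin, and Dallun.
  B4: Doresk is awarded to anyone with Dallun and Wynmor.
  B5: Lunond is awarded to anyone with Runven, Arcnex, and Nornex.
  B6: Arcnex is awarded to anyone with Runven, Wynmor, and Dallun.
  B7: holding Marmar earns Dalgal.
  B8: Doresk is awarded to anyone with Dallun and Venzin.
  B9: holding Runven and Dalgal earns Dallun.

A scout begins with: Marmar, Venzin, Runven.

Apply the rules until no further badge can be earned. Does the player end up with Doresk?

With Marmar, Dalgal is earned (B7).
With Runven and Dalgal, Dallun is earned (B9).
With Dallun and Venzin, Doresk is earned (B8).

Yes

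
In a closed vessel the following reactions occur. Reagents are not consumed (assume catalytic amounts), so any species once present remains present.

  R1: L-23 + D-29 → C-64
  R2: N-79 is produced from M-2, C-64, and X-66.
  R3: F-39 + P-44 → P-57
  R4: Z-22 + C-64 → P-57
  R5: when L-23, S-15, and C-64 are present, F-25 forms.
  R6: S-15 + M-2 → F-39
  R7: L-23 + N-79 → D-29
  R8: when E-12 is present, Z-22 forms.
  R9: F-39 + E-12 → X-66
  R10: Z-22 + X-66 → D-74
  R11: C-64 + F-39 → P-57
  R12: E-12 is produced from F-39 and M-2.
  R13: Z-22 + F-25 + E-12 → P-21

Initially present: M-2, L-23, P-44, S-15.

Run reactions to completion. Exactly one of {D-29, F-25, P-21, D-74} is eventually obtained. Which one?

S-15 and M-2 present → F-39 forms (R6).
F-39 and M-2 present → E-12 forms (R12).
F-39 and E-12 present → X-66 forms (R9).
E-12 present → Z-22 forms (R8).
Z-22 and X-66 present → D-74 forms (R10).
P-21 would need Z-22, F-25, and E-12 (R13), but F-25 never forms. D-29 would need L-23 and N-79 (R7), but N-79 never forms. F-25 would need L-23, S-15, and C-64 (R5), but C-64 never forms.

D-74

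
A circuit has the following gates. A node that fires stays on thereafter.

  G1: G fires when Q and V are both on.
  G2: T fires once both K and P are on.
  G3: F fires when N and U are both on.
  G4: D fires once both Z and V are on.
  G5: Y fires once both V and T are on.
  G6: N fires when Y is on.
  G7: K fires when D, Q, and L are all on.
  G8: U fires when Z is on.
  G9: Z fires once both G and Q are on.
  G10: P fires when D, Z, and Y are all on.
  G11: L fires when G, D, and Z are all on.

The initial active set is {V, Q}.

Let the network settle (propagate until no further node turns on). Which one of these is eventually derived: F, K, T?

K

G1: Q and V on → G on.
G9: G and Q on → Z on.
G4: Z and V on → D on.
G, D, and Z are on, so L fires (G11).
G7: D, Q, and L on → K on.
F would need N and U (G3), but N never turns on. T would need K and P (G2), but P never turns on.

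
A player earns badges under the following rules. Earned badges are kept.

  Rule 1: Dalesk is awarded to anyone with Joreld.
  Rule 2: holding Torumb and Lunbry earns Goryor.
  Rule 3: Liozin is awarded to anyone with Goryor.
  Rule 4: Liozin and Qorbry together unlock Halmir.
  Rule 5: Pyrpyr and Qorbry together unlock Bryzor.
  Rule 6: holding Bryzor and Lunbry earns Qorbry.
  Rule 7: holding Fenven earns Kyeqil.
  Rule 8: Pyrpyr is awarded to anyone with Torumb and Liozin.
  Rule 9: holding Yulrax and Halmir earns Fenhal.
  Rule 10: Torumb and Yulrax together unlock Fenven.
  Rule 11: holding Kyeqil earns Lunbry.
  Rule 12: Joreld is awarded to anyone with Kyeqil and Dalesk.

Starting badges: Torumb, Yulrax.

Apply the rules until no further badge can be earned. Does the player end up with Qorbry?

Qorbry would need Bryzor and Lunbry (Rule 6), but Bryzor is never earned.

No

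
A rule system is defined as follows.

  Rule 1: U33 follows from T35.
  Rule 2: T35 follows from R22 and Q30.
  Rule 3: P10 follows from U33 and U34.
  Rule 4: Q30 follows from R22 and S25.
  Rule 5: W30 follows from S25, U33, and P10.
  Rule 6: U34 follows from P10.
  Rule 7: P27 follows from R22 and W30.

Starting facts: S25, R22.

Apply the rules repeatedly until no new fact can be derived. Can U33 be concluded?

Yes

From R22 and S25, Rule 4 gives Q30.
From R22 and Q30, Rule 2 gives T35.
From T35, Rule 1 gives U33.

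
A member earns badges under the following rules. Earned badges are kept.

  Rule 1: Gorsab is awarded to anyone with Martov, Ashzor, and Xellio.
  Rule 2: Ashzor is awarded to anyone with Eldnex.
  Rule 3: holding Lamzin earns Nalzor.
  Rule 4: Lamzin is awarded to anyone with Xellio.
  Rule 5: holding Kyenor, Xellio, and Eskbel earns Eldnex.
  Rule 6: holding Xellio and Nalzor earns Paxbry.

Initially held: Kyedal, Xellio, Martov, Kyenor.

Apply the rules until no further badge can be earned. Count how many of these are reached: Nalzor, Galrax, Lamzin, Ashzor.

With Xellio, Lamzin is earned (Rule 4).
With Lamzin, Nalzor is earned (Rule 3).
Nalzor: reached.
No rule produces Galrax, and it is not given.
Lamzin: reached.
Ashzor would need Eldnex (Rule 2), but Eldnex is never earned.
Reached: Nalzor and Lamzin — 2 of the 4.

2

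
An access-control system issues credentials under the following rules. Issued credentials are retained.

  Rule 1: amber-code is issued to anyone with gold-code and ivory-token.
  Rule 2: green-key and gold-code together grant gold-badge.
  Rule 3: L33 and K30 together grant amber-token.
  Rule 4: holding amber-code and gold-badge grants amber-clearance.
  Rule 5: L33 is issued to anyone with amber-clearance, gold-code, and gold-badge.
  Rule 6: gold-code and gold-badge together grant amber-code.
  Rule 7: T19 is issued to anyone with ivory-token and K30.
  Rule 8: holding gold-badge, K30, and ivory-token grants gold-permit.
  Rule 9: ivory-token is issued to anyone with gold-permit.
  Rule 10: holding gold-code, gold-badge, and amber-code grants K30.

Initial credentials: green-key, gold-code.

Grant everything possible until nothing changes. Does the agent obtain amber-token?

Yes

Holding green-key and gold-code grants gold-badge (Rule 2).
Holding gold-code and gold-badge grants amber-code (Rule 6).
Holding gold-code, gold-badge, and amber-code grants K30 (Rule 10).
Holding amber-code and gold-badge grants amber-clearance (Rule 4).
Holding amber-clearance, gold-code, and gold-badge grants L33 (Rule 5).
Holding L33 and K30 grants amber-token (Rule 3).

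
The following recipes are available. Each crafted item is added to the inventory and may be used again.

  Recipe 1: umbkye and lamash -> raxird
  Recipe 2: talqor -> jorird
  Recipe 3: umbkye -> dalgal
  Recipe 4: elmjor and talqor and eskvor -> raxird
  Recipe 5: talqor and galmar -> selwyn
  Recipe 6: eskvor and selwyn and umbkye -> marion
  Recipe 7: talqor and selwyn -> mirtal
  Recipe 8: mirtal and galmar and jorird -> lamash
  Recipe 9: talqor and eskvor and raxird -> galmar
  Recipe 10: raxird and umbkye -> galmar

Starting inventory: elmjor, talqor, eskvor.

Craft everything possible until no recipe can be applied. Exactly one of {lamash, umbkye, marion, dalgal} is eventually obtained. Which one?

Using Recipe 2, talqor makes jorird.
elmjor and talqor and eskvor -> raxird (Recipe 4).
talqor and eskvor and raxird -> galmar (Recipe 9).
Using Recipe 5, talqor and galmar make selwyn.
talqor and selwyn -> mirtal (Recipe 7).
mirtal and galmar and jorird -> lamash (Recipe 8).
marion would need eskvor, selwyn, and umbkye (Recipe 6), but umbkye is never obtained. dalgal would need umbkye (Recipe 3), but umbkye is never obtained. No rule produces umbkye, and it is not given.

lamash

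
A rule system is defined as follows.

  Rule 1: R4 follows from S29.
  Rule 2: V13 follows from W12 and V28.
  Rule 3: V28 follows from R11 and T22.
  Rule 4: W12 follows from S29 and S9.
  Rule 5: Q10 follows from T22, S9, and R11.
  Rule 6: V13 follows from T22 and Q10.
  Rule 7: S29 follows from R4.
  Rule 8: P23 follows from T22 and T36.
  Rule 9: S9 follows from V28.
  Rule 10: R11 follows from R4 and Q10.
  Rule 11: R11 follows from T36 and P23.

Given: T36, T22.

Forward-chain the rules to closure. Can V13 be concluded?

T22 and T36 hold, so P23 follows (Rule 8).
From T36 and P23, Rule 11 gives R11.
R11 and T22 hold, so V28 follows (Rule 3).
V28 holds, so S9 follows (Rule 9).
From T22, S9, and R11, Rule 5 gives Q10.
From T22 and Q10, Rule 6 gives V13.

Yes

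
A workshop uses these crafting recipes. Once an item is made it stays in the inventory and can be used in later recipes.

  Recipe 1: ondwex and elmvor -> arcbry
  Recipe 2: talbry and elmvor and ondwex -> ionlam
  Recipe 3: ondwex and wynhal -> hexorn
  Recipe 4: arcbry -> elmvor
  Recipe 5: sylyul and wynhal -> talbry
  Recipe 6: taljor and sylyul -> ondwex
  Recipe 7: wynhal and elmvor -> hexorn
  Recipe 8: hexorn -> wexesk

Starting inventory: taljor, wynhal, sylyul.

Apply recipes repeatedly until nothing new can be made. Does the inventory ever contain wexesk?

Yes

Using Recipe 6, taljor and sylyul make ondwex.
ondwex and wynhal -> hexorn (Recipe 3).
hexorn -> wexesk (Recipe 8).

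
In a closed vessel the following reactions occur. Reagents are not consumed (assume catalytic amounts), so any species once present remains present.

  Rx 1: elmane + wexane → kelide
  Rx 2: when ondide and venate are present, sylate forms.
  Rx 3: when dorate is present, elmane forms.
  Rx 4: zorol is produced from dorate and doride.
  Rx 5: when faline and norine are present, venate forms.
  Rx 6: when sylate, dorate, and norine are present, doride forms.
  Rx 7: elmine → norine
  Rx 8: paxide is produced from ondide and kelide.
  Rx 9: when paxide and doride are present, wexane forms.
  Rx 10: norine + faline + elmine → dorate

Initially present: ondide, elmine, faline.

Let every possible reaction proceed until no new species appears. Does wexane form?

No

wexane would need paxide and doride (Rx 9), but paxide never forms.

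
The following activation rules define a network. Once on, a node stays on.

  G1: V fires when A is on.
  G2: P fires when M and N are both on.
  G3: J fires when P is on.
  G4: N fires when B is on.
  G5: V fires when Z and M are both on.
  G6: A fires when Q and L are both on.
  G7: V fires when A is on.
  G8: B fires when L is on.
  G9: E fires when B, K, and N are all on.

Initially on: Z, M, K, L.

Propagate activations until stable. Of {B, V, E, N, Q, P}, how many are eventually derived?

5

Z and M are on, so V fires (G5).
G8: L on → B on.
G4: B on → N on.
G2: M and N on → P on.
B, K, and N are on, so E fires (G9).
B: reached.
V: reached.
E: reached.
N: reached.
No rule produces Q, and it is not given.
P: reached.
Reached: B, V, E, N, and P — 5 of the 6.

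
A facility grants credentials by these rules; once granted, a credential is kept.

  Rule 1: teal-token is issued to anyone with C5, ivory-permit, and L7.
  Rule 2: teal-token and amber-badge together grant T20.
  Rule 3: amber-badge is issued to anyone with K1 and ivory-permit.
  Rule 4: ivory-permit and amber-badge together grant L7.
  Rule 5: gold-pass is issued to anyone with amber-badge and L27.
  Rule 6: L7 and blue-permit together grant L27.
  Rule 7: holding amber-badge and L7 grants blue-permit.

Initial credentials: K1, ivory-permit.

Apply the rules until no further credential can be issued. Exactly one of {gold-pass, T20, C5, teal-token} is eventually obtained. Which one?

gold-pass

Holding K1 and ivory-permit grants amber-badge (Rule 3).
Holding ivory-permit and amber-badge grants L7 (Rule 4).
Holding amber-badge and L7 grants blue-permit (Rule 7).
Holding L7 and blue-permit grants L27 (Rule 6).
Holding amber-badge and L27 grants gold-pass (Rule 5).
No rule produces C5, and it is not given. T20 would need teal-token and amber-badge (Rule 2), but teal-token is never granted. teal-token would need C5, ivory-permit, and L7 (Rule 1), but C5 is never granted.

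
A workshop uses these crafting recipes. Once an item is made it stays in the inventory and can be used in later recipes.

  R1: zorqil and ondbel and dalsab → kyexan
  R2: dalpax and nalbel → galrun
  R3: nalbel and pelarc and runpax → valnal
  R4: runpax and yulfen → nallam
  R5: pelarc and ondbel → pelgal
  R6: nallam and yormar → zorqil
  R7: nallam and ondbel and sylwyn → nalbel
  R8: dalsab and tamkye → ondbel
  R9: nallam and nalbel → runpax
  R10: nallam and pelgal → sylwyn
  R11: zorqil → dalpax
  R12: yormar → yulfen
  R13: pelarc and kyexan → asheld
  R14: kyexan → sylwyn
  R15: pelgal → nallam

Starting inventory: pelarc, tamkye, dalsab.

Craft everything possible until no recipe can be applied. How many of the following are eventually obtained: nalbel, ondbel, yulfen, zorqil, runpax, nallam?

dalsab and tamkye → ondbel (R8).
Using R5, pelarc and ondbel make pelgal.
pelgal → nallam (R15).
Using R10, nallam and pelgal make sylwyn.
nallam and ondbel and sylwyn → nalbel (R7).
Using R9, nallam and nalbel make runpax.
nalbel: reached.
ondbel: reached.
yulfen would need yormar (R12), but yormar is never obtained.
zorqil would need nallam and yormar (R6), but yormar is never obtained.
runpax: reached.
nallam: reached.
Reached: nalbel, ondbel, runpax, and nallam — 4 of the 6.

4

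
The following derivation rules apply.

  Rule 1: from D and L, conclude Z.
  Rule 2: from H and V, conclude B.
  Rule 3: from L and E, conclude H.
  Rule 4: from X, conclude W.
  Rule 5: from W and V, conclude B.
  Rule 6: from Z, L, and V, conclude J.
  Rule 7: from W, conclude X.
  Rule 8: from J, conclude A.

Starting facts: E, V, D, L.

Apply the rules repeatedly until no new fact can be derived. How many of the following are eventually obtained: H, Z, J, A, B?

5

From L and E, Rule 3 gives H.
D and L hold, so Z follows (Rule 1).
Z, L, and V hold, so J follows (Rule 6).
From H and V, Rule 2 gives B.
From J, Rule 8 gives A.
H: reached.
Z: reached.
J: reached.
A: reached.
B: reached.
All 5 are reached.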